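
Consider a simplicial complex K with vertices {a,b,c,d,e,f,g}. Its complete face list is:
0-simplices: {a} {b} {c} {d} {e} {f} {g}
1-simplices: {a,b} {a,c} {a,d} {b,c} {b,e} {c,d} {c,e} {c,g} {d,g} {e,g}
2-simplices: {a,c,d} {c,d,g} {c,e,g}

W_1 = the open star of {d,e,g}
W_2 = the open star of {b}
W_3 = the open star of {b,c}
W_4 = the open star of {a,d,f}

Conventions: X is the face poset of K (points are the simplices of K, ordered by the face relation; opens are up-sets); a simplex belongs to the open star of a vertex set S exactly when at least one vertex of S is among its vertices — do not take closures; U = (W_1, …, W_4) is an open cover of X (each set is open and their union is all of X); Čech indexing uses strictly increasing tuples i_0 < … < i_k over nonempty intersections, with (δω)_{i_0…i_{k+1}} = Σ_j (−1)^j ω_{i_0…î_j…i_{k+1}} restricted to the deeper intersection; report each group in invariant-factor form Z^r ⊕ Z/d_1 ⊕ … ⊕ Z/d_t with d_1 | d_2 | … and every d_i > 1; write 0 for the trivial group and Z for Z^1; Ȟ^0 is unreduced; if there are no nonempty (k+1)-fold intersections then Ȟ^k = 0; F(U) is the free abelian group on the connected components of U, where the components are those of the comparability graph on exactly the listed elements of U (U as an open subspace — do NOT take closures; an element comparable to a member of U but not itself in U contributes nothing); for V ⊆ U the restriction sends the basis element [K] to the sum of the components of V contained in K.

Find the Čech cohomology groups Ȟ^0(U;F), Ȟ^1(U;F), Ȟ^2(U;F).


nonempty intersections:
  W1={{d},{e},{g},{a,d},{b,e},{c,d},{c,e},{c,g},{d,g},{e,g},{a,c,d},{c,d,g},{c,e,g}} W2={{b},{a,b},{b,c},{b,e}} W3={{b},{c},{a,b},{a,c},{b,c},{b,e},{c,d},{c,e},{c,g},{a,c,d},{c,d,g},{c,e,g}} W4={{a},{d},{f},{a,b},{a,c},{a,d},{c,d},{d,g},{a,c,d},{c,d,g}}
  W12={{b,e}} W13={{b,e},{c,d},{c,e},{c,g},{a,c,d},{c,d,g},{c,e,g}} W14={{d},{a,d},{c,d},{d,g},{a,c,d},{c,d,g}} W23={{b},{a,b},{b,c},{b,e}} W24={{a,b}} W34={{a,b},{a,c},{c,d},{a,c,d},{c,d,g}}
  W123={{b,e}} W134={{c,d},{a,c,d},{c,d,g}} W234={{a,b}}
components per intersection:
  W1: {{d},{e},{g},{a,d},{b,e},{c,d},{c,e},{c,g},{d,g},{e,g},{a,c,d},{c,d,g},{c,e,g}}
  W2: {{b},{a,b},{b,c},{b,e}}
  W3: {{b},{c},{a,b},{a,c},{b,c},{b,e},{c,d},{c,e},{c,g},{a,c,d},{c,d,g},{c,e,g}}
  W4: {{a},{d},{a,b},{a,c},{a,d},{c,d},{d,g},{a,c,d},{c,d,g}} {{f}}
  W12: {{b,e}}
  W13: {{b,e}} {{c,d},{c,e},{c,g},{a,c,d},{c,d,g},{c,e,g}}
  W14: {{d},{a,d},{c,d},{d,g},{a,c,d},{c,d,g}}
  W23: {{b},{a,b},{b,c},{b,e}}
  W24: {{a,b}}
  W34: {{a,b}} {{a,c},{c,d},{a,c,d},{c,d,g}}
  W123: {{b,e}}
  W134: {{c,d},{a,c,d},{c,d,g}}
  W234: {{a,b}}
C dims 5,8,3; δ0: rk 3, SNF 1^3; δ1: rk 3, SNF 1^3
Ȟ^0: (5−3)−0=2 ⇒ Z^2
Ȟ^1: (8−3)−3=2 ⇒ Z^2
Ȟ^2: (3−0)−3=0 ⇒ 0

Ȟ^0 = Z^2, Ȟ^1 = Z^2, Ȟ^2 = 0


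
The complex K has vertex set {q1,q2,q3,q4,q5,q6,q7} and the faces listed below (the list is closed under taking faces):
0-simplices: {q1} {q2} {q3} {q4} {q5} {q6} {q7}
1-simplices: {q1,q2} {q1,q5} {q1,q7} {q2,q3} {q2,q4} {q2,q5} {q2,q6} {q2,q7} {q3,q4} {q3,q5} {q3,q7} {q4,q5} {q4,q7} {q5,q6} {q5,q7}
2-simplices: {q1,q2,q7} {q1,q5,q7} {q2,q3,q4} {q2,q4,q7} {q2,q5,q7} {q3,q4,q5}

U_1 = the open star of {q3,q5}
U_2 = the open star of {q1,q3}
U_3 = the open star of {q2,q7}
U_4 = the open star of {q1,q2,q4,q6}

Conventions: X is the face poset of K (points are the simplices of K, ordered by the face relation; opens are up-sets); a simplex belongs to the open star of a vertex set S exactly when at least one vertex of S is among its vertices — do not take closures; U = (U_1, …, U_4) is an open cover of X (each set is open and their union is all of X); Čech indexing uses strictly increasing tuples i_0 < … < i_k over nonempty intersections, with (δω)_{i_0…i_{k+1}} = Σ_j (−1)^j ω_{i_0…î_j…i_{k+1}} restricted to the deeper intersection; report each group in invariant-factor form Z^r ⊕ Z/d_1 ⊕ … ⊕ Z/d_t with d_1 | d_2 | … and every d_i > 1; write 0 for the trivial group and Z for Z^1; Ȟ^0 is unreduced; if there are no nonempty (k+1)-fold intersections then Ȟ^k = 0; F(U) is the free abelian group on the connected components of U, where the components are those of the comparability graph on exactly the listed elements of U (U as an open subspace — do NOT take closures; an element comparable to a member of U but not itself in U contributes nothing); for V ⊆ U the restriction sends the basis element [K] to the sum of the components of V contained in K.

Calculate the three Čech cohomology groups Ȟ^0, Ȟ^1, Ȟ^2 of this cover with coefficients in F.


Ȟ^0(U;F) ≅ Z; Ȟ^1(U;F) ≅ Z^3; Ȟ^2(U;F) ≅ 0

nerve of the cover:
  U1={{q3},{q5},{q1,q5},{q2,q3},{q2,q5},{q3,q4},{q3,q5},{q3,q7},{q4,q5},{q5,q6},{q5,q7},{q1,q5,q7},{q2,q3,q4},{q2,q5,q7},{q3,q4,q5}} U2={{q1},{q3},{q1,q2},{q1,q5},{q1,q7},{q2,q3},{q3,q4},{q3,q5},{q3,q7},{q1,q2,q7},{q1,q5,q7},{q2,q3,q4},{q3,q4,q5}} U3={{q2},{q7},{q1,q2},{q1,q7},{q2,q3},{q2,q4},{q2,q5},{q2,q6},{q2,q7},{q3,q7},{q4,q7},{q5,q7},{q1,q2,q7},{q1,q5,q7},{q2,q3,q4},{q2,q4,q7},{q2,q5,q7}} U4={{q1},{q2},{q4},{q6},{q1,q2},{q1,q5},{q1,q7},{q2,q3},{q2,q4},{q2,q5},{q2,q6},{q2,q7},{q3,q4},{q4,q5},{q4,q7},{q5,q6},{q1,q2,q7},{q1,q5,q7},{q2,q3,q4},{q2,q4,q7},{q2,q5,q7},{q3,q4,q5}}
  U12={{q3},{q1,q5},{q2,q3},{q3,q4},{q3,q5},{q3,q7},{q1,q5,q7},{q2,q3,q4},{q3,q4,q5}} U13={{q2,q3},{q2,q5},{q3,q7},{q5,q7},{q1,q5,q7},{q2,q3,q4},{q2,q5,q7}} U14={{q1,q5},{q2,q3},{q2,q5},{q3,q4},{q4,q5},{q5,q6},{q1,q5,q7},{q2,q3,q4},{q2,q5,q7},{q3,q4,q5}} U23={{q1,q2},{q1,q7},{q2,q3},{q3,q7},{q1,q2,q7},{q1,q5,q7},{q2,q3,q4}} U24={{q1},{q1,q2},{q1,q5},{q1,q7},{q2,q3},{q3,q4},{q1,q2,q7},{q1,q5,q7},{q2,q3,q4},{q3,q4,q5}} U34={{q2},{q1,q2},{q1,q7},{q2,q3},{q2,q4},{q2,q5},{q2,q6},{q2,q7},{q4,q7},{q1,q2,q7},{q1,q5,q7},{q2,q3,q4},{q2,q4,q7},{q2,q5,q7}}
  U123={{q2,q3},{q3,q7},{q1,q5,q7},{q2,q3,q4}} U124={{q1,q5},{q2,q3},{q3,q4},{q1,q5,q7},{q2,q3,q4},{q3,q4,q5}} U134={{q2,q3},{q2,q5},{q1,q5,q7},{q2,q3,q4},{q2,q5,q7}} U234={{q1,q2},{q1,q7},{q2,q3},{q1,q2,q7},{q1,q5,q7},{q2,q3,q4}}
  U1234={{q2,q3},{q1,q5,q7},{q2,q3,q4}}
components per intersection:
  U1: {{q3},{q5},{q1,q5},{q2,q3},{q2,q5},{q3,q4},{q3,q5},{q3,q7},{q4,q5},{q5,q6},{q5,q7},{q1,q5,q7},{q2,q3,q4},{q2,q5,q7},{q3,q4,q5}}
  U2: {{q1},{q1,q2},{q1,q5},{q1,q7},{q1,q2,q7},{q1,q5,q7}} {{q3},{q2,q3},{q3,q4},{q3,q5},{q3,q7},{q2,q3,q4},{q3,q4,q5}}
  U3: {{q2},{q7},{q1,q2},{q1,q7},{q2,q3},{q2,q4},{q2,q5},{q2,q6},{q2,q7},{q3,q7},{q4,q7},{q5,q7},{q1,q2,q7},{q1,q5,q7},{q2,q3,q4},{q2,q4,q7},{q2,q5,q7}}
  U4: {{q1},{q2},{q4},{q6},{q1,q2},{q1,q5},{q1,q7},{q2,q3},{q2,q4},{q2,q5},{q2,q6},{q2,q7},{q3,q4},{q4,q5},{q4,q7},{q5,q6},{q1,q2,q7},{q1,q5,q7},{q2,q3,q4},{q2,q4,q7},{q2,q5,q7},{q3,q4,q5}}
  U12: {{q3},{q2,q3},{q3,q4},{q3,q5},{q3,q7},{q2,q3,q4},{q3,q4,q5}} {{q1,q5},{q1,q5,q7}}
  U13: {{q2,q3},{q2,q3,q4}} {{q2,q5},{q5,q7},{q1,q5,q7},{q2,q5,q7}} {{q3,q7}}
  U14: {{q1,q5},{q1,q5,q7}} {{q2,q3},{q3,q4},{q4,q5},{q2,q3,q4},{q3,q4,q5}} {{q2,q5},{q2,q5,q7}} {{q5,q6}}
  U23: {{q1,q2},{q1,q7},{q1,q2,q7},{q1,q5,q7}} {{q2,q3},{q2,q3,q4}} {{q3,q7}}
  U24: {{q1},{q1,q2},{q1,q5},{q1,q7},{q1,q2,q7},{q1,q5,q7}} {{q2,q3},{q3,q4},{q2,q3,q4},{q3,q4,q5}}
  U34: {{q2},{q1,q2},{q1,q7},{q2,q3},{q2,q4},{q2,q5},{q2,q6},{q2,q7},{q4,q7},{q1,q2,q7},{q1,q5,q7},{q2,q3,q4},{q2,q4,q7},{q2,q5,q7}}
  U123: {{q2,q3},{q2,q3,q4}} {{q3,q7}} {{q1,q5,q7}}
  U124: {{q1,q5},{q1,q5,q7}} {{q2,q3},{q3,q4},{q2,q3,q4},{q3,q4,q5}}
  U134: {{q2,q3},{q2,q3,q4}} {{q2,q5},{q2,q5,q7}} {{q1,q5,q7}}
  U234: {{q1,q2},{q1,q7},{q1,q2,q7},{q1,q5,q7}} {{q2,q3},{q2,q3,q4}}
  U1234: {{q2,q3},{q2,q3,q4}} {{q1,q5,q7}}
C dims 5,15,10,2; δ0: rk 4, SNF 1^4; δ1: rk 8, SNF 1^8; δ2: rk 2, SNF 1^2
Ȟ^0 = (5 − 4) − 0 = 1, so Ȟ^0 ≅ Z
Ȟ^1 = (15 − 8) − 4 = 3, so Ȟ^1 ≅ Z^3
Ȟ^2 = (10 − 2) − 8 = 0, so Ȟ^2 ≅ 0


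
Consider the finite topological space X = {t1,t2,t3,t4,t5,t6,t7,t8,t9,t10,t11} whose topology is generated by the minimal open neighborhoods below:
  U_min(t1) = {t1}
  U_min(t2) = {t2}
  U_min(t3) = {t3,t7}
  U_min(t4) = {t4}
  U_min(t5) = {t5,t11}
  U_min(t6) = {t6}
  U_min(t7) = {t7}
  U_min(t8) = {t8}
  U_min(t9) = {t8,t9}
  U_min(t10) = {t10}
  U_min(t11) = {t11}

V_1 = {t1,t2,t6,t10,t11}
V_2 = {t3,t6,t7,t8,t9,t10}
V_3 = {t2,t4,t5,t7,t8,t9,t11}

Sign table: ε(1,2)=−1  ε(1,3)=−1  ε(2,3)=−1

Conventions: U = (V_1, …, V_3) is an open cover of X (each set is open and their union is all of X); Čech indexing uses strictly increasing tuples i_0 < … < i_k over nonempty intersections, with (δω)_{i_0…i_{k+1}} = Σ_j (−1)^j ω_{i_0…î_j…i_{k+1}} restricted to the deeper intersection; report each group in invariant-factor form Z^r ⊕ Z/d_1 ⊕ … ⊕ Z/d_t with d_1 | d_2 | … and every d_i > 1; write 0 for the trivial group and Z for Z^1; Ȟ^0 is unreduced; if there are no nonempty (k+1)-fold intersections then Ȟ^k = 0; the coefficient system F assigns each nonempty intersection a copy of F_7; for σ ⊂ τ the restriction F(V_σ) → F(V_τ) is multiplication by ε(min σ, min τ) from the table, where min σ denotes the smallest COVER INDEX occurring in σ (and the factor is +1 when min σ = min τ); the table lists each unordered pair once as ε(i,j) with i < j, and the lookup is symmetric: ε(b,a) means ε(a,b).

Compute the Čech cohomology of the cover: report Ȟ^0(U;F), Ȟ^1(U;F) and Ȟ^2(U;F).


nerve of the cover:
  V12={t6,t10} V13={t2,t11} V23={t7,t8,t9}
C dims 3,3; δ0: rk_F7 3
Ȟ^0 = (3 − 3) − 0 = 0, so Ȟ^0 ≅ 0
Ȟ^1 = (3 − 0) − 3 = 0, so Ȟ^1 ≅ 0
Ȟ^2 = (0 − 0) − 0 = 0, so Ȟ^2 ≅ 0

Ȟ^0 ≅ 0, Ȟ^1 ≅ 0, Ȟ^2 ≅ 0


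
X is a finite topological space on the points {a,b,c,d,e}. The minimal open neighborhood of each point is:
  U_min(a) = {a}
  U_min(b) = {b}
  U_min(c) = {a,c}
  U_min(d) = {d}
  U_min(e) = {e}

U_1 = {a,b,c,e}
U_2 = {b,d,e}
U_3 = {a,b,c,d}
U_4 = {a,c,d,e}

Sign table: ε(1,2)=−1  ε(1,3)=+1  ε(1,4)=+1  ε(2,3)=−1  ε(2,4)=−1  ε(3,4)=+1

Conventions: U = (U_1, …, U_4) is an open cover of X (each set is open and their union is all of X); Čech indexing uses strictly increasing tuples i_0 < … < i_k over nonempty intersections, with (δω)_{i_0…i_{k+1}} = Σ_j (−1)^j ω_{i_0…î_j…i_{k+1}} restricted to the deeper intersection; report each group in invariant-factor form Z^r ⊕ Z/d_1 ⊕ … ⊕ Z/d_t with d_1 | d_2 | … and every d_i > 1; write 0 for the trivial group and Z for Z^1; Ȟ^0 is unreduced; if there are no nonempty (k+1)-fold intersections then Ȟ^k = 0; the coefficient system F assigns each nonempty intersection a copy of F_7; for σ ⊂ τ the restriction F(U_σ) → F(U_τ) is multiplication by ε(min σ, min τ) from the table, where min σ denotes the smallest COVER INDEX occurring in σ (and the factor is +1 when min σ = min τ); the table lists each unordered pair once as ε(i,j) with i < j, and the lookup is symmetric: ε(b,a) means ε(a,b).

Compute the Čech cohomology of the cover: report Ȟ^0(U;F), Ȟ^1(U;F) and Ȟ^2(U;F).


nonempty overlaps:
  U12={b,e} U13={a,b,c} U14={a,c,e} U23={b,d} U24={d,e} U34={a,c,d}
  U123={b} U124={e} U134={a,c} U234={d}
C dims 4,6,4; δ0: rk_F7 3; δ1: rk_F7 3
degree 0: 4−3−0 = 1 → Ȟ^0 ≅ Z/7
degree 1: 6−3−3 = 0 → Ȟ^1 ≅ 0
degree 2: 4−0−3 = 1 → Ȟ^2 ≅ Z/7

Ȟ^0 ≅ Z/7, Ȟ^1 ≅ 0 and Ȟ^2 ≅ Z/7


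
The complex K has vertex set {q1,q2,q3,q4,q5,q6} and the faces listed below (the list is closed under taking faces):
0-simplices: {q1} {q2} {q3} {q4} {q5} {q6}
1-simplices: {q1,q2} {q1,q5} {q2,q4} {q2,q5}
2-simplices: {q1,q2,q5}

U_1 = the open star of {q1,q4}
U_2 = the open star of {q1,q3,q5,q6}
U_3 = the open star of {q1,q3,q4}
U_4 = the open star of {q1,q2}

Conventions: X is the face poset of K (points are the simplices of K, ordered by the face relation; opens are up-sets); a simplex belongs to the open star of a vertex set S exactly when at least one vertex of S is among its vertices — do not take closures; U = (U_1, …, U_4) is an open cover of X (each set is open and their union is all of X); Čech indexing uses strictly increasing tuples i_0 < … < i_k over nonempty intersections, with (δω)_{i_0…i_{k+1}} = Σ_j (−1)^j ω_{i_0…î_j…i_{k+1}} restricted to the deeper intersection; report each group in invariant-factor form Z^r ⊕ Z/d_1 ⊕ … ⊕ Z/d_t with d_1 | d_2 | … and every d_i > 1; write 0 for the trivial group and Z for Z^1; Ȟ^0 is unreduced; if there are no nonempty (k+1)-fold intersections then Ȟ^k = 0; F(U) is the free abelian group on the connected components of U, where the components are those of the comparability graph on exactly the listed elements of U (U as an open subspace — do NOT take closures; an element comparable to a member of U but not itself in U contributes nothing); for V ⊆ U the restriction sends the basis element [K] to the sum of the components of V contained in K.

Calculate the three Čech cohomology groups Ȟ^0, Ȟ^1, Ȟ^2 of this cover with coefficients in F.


Ȟ^0(U;F) ≅ Z^3; Ȟ^1(U;F) ≅ 0; Ȟ^2(U;F) ≅ 0

cover nerve:
  U1={{q1},{q4},{q1,q2},{q1,q5},{q2,q4},{q1,q2,q5}} U2={{q1},{q3},{q5},{q6},{q1,q2},{q1,q5},{q2,q5},{q1,q2,q5}} U3={{q1},{q3},{q4},{q1,q2},{q1,q5},{q2,q4},{q1,q2,q5}} U4={{q1},{q2},{q1,q2},{q1,q5},{q2,q4},{q2,q5},{q1,q2,q5}}
  U12={{q1},{q1,q2},{q1,q5},{q1,q2,q5}} U13={{q1},{q4},{q1,q2},{q1,q5},{q2,q4},{q1,q2,q5}} U14={{q1},{q1,q2},{q1,q5},{q2,q4},{q1,q2,q5}} U23={{q1},{q3},{q1,q2},{q1,q5},{q1,q2,q5}} U24={{q1},{q1,q2},{q1,q5},{q2,q5},{q1,q2,q5}} U34={{q1},{q1,q2},{q1,q5},{q2,q4},{q1,q2,q5}}
  U123={{q1},{q1,q2},{q1,q5},{q1,q2,q5}} U124={{q1},{q1,q2},{q1,q5},{q1,q2,q5}} U134={{q1},{q1,q2},{q1,q5},{q2,q4},{q1,q2,q5}} U234={{q1},{q1,q2},{q1,q5},{q1,q2,q5}}
  U1234={{q1},{q1,q2},{q1,q5},{q1,q2,q5}}
components per intersection:
  U1: {{q1},{q1,q2},{q1,q5},{q1,q2,q5}} {{q4},{q2,q4}}
  U2: {{q1},{q5},{q1,q2},{q1,q5},{q2,q5},{q1,q2,q5}} {{q3}} {{q6}}
  U3: {{q1},{q1,q2},{q1,q5},{q1,q2,q5}} {{q3}} {{q4},{q2,q4}}
  U4: {{q1},{q2},{q1,q2},{q1,q5},{q2,q4},{q2,q5},{q1,q2,q5}}
  U12: {{q1},{q1,q2},{q1,q5},{q1,q2,q5}}
  U13: {{q1},{q1,q2},{q1,q5},{q1,q2,q5}} {{q4},{q2,q4}}
  U14: {{q1},{q1,q2},{q1,q5},{q1,q2,q5}} {{q2,q4}}
  U23: {{q1},{q1,q2},{q1,q5},{q1,q2,q5}} {{q3}}
  U24: {{q1},{q1,q2},{q1,q5},{q2,q5},{q1,q2,q5}}
  U34: {{q1},{q1,q2},{q1,q5},{q1,q2,q5}} {{q2,q4}}
  U123: {{q1},{q1,q2},{q1,q5},{q1,q2,q5}}
  U124: {{q1},{q1,q2},{q1,q5},{q1,q2,q5}}
  U134: {{q1},{q1,q2},{q1,q5},{q1,q2,q5}} {{q2,q4}}
  U234: {{q1},{q1,q2},{q1,q5},{q1,q2,q5}}
  U1234: {{q1},{q1,q2},{q1,q5},{q1,q2,q5}}
C dims 9,10,5,1; δ0: rk 6, SNF 1^6; δ1: rk 4, SNF 1^4; δ2: rk 1, SNF 1^1
Ȟ^0: (9−6)−0=3 ⇒ Z^3
Ȟ^1: (10−4)−6=0 ⇒ 0
Ȟ^2: (5−1)−4=0 ⇒ 0


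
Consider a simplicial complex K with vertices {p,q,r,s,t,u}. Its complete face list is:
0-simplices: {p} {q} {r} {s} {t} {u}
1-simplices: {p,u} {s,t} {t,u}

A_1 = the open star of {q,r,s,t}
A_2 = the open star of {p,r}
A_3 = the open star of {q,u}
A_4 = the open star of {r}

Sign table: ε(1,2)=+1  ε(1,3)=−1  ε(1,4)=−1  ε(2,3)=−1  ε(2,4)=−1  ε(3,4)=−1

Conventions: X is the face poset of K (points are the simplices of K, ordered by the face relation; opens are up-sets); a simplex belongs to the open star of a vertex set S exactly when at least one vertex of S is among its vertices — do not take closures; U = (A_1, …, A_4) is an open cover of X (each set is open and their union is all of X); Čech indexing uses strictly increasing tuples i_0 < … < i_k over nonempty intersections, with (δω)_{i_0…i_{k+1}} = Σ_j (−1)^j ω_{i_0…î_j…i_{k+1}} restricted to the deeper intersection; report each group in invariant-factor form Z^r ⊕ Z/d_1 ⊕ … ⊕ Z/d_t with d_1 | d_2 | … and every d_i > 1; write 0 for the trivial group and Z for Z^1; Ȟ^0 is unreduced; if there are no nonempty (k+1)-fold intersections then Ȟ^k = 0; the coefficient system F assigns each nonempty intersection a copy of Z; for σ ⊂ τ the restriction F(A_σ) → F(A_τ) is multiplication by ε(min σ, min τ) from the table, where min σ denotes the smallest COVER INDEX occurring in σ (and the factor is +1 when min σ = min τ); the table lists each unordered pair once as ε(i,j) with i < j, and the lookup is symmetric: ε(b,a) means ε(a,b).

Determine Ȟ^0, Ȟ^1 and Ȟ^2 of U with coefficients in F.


Ȟ^0 ≅ Z, Ȟ^1 ≅ Z, Ȟ^2 ≅ 0

nerve of the cover:
  A1={{q},{r},{s},{t},{s,t},{t,u}} A2={{p},{r},{p,u}} A3={{q},{u},{p,u},{t,u}} A4={{r}}
  A12={{r}} A13={{q},{t,u}} A14={{r}} A23={{p,u}} A24={{r}}
  A124={{r}}
C dims 4,5,1; δ0: rk 3, SNF 1^3; δ1: rk 1, SNF 1^1
Ȟ^0 = (4 − 3) − 0 = 1, so Ȟ^0 ≅ Z
Ȟ^1 = (5 − 1) − 3 = 1, so Ȟ^1 ≅ Z
Ȟ^2 = (1 − 0) − 1 = 0, so Ȟ^2 ≅ 0


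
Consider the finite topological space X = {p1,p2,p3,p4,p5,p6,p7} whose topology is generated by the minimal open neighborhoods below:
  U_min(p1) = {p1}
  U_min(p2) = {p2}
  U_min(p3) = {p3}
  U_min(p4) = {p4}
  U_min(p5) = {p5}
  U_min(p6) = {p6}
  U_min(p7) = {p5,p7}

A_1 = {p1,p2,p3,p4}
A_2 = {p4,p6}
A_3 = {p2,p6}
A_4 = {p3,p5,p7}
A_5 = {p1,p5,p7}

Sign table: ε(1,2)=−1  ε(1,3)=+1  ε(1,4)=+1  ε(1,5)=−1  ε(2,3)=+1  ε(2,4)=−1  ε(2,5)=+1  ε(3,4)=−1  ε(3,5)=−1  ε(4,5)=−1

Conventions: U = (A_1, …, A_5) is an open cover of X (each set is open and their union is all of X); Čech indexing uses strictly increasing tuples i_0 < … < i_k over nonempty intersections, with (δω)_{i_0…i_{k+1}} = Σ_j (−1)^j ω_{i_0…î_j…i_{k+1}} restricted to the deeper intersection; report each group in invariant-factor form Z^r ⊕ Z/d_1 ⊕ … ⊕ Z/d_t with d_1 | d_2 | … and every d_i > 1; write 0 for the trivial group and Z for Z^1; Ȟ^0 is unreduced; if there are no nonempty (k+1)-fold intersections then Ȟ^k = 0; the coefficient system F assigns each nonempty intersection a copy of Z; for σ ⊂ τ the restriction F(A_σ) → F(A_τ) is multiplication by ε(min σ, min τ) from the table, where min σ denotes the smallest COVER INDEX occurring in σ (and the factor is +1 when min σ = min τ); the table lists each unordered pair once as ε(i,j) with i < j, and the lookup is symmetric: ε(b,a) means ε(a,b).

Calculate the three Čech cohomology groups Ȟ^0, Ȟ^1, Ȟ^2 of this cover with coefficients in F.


Ȟ^0 = 0; Ȟ^1 = Z ⊕ Z/2; Ȟ^2 = 0

nerve simplices:
  A12={p4} A13={p2} A14={p3} A15={p1} A23={p6} A45={p5,p7}
C dims 5,6; δ0: rk 5, SNF 1^4·2
degree 0: 5−5−0 = 0 → Ȟ^0 ≅ 0
degree 1: 6−0−5 = 1 plus torsion [2] → Ȟ^1 ≅ Z ⊕ Z/2
degree 2: 0−0−0 = 0 → Ȟ^2 ≅ 0


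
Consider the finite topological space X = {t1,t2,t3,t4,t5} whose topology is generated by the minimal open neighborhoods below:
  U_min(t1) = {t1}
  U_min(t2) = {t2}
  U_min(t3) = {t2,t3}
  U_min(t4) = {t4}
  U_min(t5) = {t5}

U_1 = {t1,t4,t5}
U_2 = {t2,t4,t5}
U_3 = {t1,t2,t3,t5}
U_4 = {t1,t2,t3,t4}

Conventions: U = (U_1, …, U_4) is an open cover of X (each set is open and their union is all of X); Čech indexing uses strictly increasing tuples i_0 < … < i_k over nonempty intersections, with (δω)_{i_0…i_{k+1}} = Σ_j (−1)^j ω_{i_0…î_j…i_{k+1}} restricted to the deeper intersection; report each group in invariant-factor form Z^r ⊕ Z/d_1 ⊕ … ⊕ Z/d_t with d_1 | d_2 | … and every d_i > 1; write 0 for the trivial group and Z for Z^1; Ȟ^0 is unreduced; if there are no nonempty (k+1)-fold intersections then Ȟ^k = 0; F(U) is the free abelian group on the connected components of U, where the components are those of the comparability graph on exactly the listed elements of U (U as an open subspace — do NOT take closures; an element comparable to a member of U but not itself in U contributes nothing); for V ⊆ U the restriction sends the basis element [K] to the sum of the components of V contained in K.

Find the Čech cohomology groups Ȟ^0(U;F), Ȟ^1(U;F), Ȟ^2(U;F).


Ȟ^0(U;F) ≅ Z^4; Ȟ^1(U;F) ≅ 0; Ȟ^2(U;F) ≅ 0

nonempty intersections:
  U12={t4,t5} U13={t1,t5} U14={t1,t4} U23={t2,t5} U24={t2,t4} U34={t1,t2,t3}
  U123={t5} U124={t4} U134={t1} U234={t2}
components per intersection:
  U1: {t1} {t4} {t5}
  U2: {t2} {t4} {t5}
  U3: {t1} {t2,t3} {t5}
  U4: {t1} {t2,t3} {t4}
  U12: {t4} {t5}
  U13: {t1} {t5}
  U14: {t1} {t4}
  U23: {t2} {t5}
  U24: {t2} {t4}
  U34: {t1} {t2,t3}
  U123: {t5}
  U124: {t4}
  U134: {t1}
  U234: {t2}
C dims 12,12,4; δ0: rk 8, SNF 1^8; δ1: rk 4, SNF 1^4
Ȟ^0: (12−8)−0=4 ⇒ Z^4
Ȟ^1: (12−4)−8=0 ⇒ 0
Ȟ^2: (4−0)−4=0 ⇒ 0


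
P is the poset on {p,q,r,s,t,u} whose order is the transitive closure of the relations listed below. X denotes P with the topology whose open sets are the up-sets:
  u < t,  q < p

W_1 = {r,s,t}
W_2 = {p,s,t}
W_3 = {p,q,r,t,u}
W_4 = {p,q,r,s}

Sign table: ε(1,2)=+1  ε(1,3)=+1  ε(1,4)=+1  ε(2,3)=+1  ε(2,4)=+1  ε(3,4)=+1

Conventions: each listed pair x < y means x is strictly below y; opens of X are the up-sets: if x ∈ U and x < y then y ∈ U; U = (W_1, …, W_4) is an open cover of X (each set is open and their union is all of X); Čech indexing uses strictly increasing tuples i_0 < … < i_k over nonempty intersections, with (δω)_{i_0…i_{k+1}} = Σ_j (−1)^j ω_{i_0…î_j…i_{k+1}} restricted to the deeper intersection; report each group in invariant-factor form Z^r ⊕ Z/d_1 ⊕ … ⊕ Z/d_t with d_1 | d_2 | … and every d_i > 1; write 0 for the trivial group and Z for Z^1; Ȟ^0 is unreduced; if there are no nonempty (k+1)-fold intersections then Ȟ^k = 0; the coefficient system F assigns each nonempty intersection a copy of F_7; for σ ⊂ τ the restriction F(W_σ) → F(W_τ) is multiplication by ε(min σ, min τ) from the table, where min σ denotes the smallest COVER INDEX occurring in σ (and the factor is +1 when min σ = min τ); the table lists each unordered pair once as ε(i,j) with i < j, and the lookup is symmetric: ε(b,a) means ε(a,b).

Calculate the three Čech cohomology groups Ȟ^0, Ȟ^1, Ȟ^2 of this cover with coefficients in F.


Ȟ^0 = Z/7, Ȟ^1 = 0, Ȟ^2 = Z/7

nonempty intersections:
  W12={s,t} W13={r,t} W14={r,s} W23={p,t} W24={p,s} W34={p,q,r}
  W123={t} W124={s} W134={r} W234={p}
C dims 4,6,4; δ0: rk_F7 3; δ1: rk_F7 3
Ȟ^0: (4−3)−0=1 ⇒ Z/7
Ȟ^1: (6−3)−3=0 ⇒ 0
Ȟ^2: (4−0)−3=1 ⇒ Z/7


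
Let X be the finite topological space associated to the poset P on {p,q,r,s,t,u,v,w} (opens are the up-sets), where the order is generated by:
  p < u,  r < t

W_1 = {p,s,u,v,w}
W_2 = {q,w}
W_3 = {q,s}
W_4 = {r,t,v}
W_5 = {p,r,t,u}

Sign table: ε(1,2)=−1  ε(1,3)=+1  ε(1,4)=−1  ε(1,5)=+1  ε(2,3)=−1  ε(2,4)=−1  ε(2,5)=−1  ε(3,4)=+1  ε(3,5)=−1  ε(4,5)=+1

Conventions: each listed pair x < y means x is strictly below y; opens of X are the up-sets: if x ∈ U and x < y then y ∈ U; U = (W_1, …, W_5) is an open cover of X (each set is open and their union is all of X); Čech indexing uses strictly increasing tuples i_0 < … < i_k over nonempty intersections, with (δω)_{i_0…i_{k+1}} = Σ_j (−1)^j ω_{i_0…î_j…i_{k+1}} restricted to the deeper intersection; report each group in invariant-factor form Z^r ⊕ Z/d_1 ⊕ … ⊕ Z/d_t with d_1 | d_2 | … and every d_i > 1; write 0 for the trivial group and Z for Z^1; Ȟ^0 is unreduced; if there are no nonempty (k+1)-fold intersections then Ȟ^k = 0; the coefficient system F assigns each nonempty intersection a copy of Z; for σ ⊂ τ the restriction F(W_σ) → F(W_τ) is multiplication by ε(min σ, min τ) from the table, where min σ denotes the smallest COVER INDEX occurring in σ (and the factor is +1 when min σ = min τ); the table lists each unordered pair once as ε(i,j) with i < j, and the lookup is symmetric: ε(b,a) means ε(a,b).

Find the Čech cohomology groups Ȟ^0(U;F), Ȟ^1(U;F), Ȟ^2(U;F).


Ȟ^0 = 0, Ȟ^1 = Z ⊕ Z/2 and Ȟ^2 = 0

cover nerve:
  W12={w} W13={s} W14={v} W15={p,u} W23={q} W45={r,t}
C dims 5,6; δ0: rk 5, SNF 1^4·2
Ȟ^0: (5−5)−0=0 ⇒ 0
Ȟ^1: (6−0)−5=1 plus torsion [2] ⇒ Z ⊕ Z/2
Ȟ^2: (0−0)−0=0 ⇒ 0


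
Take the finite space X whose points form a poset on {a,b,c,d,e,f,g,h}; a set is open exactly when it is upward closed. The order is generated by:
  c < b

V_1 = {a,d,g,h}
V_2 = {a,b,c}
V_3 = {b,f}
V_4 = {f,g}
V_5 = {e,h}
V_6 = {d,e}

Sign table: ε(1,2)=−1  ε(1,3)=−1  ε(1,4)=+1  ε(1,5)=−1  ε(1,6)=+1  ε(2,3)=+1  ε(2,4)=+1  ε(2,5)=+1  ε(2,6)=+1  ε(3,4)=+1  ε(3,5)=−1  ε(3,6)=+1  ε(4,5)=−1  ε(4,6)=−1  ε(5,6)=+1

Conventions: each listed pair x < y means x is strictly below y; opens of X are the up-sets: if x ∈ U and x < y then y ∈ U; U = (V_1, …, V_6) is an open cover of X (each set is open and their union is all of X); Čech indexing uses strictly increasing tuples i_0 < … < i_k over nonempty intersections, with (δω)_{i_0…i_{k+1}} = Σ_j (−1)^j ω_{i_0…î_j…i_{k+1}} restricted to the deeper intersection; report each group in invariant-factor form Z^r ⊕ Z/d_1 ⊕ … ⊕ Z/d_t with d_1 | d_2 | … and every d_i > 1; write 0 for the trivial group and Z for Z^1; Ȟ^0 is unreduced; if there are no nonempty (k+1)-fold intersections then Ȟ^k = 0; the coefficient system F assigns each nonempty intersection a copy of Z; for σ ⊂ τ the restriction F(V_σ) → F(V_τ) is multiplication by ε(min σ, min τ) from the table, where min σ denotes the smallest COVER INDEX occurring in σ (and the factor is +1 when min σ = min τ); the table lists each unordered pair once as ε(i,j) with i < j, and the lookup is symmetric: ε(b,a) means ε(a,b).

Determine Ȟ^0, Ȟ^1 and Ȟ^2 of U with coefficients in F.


nonempty overlaps:
  V12={a} V14={g} V15={h} V16={d} V23={b} V34={f} V56={e}
C dims 6,7; δ0: rk 6, SNF 1^5·2
degree 0: 6−6−0 = 0 → Ȟ^0 ≅ 0
degree 1: 7−0−6 = 1 plus torsion [2] → Ȟ^1 ≅ Z ⊕ Z/2
degree 2: 0−0−0 = 0 → Ȟ^2 ≅ 0

Ȟ^0 ≅ 0,  Ȟ^1 ≅ Z ⊕ Z/2,  Ȟ^2 ≅ 0


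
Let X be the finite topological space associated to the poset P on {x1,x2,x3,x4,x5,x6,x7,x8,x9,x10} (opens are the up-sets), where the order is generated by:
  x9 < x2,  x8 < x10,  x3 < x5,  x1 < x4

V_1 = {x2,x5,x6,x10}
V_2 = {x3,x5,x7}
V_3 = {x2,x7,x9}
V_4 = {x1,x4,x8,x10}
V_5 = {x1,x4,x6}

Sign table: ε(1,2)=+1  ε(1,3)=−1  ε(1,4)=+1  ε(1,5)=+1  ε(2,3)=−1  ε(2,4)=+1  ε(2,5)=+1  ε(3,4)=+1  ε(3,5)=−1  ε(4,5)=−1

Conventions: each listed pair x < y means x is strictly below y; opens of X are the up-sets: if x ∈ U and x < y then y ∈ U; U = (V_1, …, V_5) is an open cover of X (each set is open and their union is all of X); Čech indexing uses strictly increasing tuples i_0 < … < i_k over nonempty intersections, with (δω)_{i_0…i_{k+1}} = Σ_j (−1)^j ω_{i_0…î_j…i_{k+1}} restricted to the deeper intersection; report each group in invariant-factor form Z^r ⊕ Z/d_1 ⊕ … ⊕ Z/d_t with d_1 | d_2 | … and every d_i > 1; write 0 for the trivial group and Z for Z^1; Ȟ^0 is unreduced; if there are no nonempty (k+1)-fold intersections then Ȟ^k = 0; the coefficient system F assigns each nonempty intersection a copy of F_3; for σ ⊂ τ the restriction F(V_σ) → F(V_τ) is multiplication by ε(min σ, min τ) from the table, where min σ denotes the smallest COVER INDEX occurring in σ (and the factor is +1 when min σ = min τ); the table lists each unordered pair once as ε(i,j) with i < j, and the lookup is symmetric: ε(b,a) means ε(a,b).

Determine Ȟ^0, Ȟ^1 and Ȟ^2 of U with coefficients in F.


Ȟ^0 = 0, Ȟ^1 = Z/3, Ȟ^2 = 0

nerve of the cover:
  V12={x5} V13={x2} V14={x10} V15={x6} V23={x7} V45={x1,x4}
C dims 5,6; δ0: rk_F3 5
Ȟ^0 = (5 − 5) − 0 = 0, so Ȟ^0 ≅ 0
Ȟ^1 = (6 − 0) − 5 = 1, so Ȟ^1 ≅ Z/3
Ȟ^2 = (0 − 0) − 0 = 0, so Ȟ^2 ≅ 0


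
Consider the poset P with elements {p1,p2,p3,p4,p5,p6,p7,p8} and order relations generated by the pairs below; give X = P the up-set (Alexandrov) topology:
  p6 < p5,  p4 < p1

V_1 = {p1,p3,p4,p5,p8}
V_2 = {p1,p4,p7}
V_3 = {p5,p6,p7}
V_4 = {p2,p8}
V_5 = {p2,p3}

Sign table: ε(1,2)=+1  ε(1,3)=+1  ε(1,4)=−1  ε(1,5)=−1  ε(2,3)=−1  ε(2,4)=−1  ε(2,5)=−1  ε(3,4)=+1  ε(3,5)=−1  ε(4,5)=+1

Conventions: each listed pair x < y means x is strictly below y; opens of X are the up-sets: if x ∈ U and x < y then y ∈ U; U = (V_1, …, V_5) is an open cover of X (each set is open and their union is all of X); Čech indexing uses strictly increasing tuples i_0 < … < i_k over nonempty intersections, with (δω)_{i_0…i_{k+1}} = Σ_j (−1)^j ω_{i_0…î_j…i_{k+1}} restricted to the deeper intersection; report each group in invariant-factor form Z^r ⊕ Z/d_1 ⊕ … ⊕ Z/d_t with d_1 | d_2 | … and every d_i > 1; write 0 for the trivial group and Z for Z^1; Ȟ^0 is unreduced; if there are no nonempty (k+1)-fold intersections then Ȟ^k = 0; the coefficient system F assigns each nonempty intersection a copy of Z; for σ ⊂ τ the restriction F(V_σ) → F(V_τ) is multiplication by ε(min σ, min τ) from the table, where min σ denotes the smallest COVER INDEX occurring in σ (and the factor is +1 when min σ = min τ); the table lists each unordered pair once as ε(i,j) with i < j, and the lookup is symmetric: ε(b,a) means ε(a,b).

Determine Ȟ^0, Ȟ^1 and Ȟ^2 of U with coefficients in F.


intersection data:
  V12={p1,p4} V13={p5} V14={p8} V15={p3} V23={p7} V45={p2}
C dims 5,6; δ0: rk 5, SNF 1^4·2
Ȟ^0 = (5 − 5) − 0 = 0, so Ȟ^0 ≅ 0
Ȟ^1 = (6 − 0) − 5 = 1 plus torsion [2], so Ȟ^1 ≅ Z ⊕ Z/2
Ȟ^2 = (0 − 0) − 0 = 0, so Ȟ^2 ≅ 0

Ȟ^0 ≅ 0,  Ȟ^1 ≅ Z ⊕ Z/2,  Ȟ^2 ≅ 0


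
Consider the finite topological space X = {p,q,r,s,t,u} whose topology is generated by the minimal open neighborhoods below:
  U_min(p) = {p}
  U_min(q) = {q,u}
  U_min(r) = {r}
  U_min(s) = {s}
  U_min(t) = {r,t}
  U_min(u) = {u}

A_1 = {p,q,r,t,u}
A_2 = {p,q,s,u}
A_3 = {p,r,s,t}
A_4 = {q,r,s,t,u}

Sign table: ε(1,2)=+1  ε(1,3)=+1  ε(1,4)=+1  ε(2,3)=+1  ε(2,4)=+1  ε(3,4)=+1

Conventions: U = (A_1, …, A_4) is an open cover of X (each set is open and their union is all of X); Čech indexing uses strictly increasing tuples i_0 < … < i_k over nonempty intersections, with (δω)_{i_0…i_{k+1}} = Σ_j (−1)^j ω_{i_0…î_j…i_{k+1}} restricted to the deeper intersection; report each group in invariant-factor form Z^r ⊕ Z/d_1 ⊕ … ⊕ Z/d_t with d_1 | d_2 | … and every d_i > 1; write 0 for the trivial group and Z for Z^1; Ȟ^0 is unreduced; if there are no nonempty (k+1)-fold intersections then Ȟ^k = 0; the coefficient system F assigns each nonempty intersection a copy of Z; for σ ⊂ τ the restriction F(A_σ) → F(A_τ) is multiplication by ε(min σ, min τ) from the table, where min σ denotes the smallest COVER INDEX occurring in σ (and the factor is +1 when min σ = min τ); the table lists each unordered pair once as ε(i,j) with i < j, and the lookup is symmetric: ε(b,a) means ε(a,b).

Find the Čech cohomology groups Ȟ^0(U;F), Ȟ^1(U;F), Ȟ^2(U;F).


intersection data:
  A12={p,q,u} A13={p,r,t} A14={q,r,t,u} A23={p,s} A24={q,s,u} A34={r,s,t}
  A123={p} A124={q,u} A134={r,t} A234={s}
C dims 4,6,4; δ0: rk 3, SNF 1^3; δ1: rk 3, SNF 1^3
Ȟ^0 = (4 − 3) − 0 = 1, so Ȟ^0 ≅ Z
Ȟ^1 = (6 − 3) − 3 = 0, so Ȟ^1 ≅ 0
Ȟ^2 = (4 − 0) − 3 = 1, so Ȟ^2 ≅ Z

Ȟ^0 = Z, Ȟ^1 = 0, Ȟ^2 = Z


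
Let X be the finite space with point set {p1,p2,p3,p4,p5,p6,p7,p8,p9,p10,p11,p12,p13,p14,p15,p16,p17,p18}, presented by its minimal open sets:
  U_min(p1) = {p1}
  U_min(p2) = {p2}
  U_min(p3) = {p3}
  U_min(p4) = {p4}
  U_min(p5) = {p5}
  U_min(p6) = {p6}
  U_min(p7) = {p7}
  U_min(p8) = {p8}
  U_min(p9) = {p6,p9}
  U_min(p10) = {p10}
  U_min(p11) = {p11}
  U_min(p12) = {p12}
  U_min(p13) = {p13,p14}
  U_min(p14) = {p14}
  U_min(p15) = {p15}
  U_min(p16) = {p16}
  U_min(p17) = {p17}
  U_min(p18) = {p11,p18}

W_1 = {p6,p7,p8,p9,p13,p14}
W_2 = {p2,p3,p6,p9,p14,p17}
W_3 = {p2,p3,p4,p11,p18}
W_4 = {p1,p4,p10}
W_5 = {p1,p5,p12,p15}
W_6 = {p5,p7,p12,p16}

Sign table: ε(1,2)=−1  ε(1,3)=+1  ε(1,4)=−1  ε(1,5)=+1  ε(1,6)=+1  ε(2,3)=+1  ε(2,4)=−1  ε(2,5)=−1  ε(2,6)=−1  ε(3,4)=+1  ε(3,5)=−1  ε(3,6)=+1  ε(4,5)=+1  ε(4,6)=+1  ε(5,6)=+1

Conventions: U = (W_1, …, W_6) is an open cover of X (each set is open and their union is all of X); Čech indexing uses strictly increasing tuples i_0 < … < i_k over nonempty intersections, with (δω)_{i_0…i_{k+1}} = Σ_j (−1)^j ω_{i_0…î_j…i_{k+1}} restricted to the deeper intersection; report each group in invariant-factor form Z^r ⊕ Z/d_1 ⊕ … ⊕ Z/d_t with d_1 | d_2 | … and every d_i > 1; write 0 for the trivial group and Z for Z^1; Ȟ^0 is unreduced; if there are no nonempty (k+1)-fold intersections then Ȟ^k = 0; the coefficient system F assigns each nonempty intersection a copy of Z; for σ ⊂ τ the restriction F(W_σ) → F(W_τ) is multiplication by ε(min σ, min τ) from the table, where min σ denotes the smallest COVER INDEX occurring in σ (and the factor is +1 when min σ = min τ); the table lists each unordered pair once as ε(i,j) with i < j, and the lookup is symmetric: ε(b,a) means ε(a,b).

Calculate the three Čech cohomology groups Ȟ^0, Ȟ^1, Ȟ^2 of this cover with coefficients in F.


nerve simplices:
  W12={p6,p9,p14} W16={p7} W23={p2,p3} W34={p4} W45={p1} W56={p5,p12}
C dims 6,6; δ0: rk 6, SNF 1^5·2
degree 0: 6−6−0 = 0 → Ȟ^0 ≅ 0
degree 1: 6−0−6 = 0 plus torsion [2] → Ȟ^1 ≅ Z/2
degree 2: 0−0−0 = 0 → Ȟ^2 ≅ 0

Ȟ^0(U;F) ≅ 0, Ȟ^1(U;F) ≅ Z/2, Ȟ^2(U;F) ≅ 0


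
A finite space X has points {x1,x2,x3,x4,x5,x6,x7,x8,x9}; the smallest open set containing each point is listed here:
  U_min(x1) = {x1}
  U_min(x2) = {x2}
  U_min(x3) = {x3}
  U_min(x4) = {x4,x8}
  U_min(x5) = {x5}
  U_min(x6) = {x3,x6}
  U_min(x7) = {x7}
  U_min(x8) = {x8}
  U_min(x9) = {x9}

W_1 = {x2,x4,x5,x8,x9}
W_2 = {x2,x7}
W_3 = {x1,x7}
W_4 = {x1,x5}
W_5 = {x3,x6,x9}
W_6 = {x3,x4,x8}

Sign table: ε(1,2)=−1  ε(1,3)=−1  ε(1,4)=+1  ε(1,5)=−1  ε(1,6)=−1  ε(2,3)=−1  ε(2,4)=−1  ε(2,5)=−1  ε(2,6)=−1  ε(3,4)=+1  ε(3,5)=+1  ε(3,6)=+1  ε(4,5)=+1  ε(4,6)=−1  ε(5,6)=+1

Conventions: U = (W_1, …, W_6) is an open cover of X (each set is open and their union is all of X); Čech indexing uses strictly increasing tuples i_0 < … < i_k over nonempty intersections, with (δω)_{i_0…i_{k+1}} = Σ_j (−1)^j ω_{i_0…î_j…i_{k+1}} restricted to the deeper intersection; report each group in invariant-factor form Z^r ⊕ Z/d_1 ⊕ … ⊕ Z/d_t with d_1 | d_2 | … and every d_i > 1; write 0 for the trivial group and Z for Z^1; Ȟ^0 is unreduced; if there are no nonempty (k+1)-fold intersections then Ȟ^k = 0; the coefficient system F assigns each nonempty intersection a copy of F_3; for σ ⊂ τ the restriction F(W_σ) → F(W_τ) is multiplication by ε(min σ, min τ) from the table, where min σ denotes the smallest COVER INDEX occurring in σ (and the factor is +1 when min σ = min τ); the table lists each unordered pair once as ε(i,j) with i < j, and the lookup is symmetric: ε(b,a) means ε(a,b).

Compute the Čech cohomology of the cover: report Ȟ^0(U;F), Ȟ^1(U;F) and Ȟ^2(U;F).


Ȟ^0(U;F) ≅ Z/3; Ȟ^1(U;F) ≅ Z/3 ⊕ Z/3; Ȟ^2(U;F) ≅ 0

intersection data:
  W12={x2} W14={x5} W15={x9} W16={x4,x8} W23={x7} W34={x1} W56={x3}
C dims 6,7; δ0: rk_F3 5
Ȟ^0 = (6 − 5) − 0 = 1, so Ȟ^0 ≅ Z/3
Ȟ^1 = (7 − 0) − 5 = 2, so Ȟ^1 ≅ Z/3 ⊕ Z/3
Ȟ^2 = (0 − 0) − 0 = 0, so Ȟ^2 ≅ 0


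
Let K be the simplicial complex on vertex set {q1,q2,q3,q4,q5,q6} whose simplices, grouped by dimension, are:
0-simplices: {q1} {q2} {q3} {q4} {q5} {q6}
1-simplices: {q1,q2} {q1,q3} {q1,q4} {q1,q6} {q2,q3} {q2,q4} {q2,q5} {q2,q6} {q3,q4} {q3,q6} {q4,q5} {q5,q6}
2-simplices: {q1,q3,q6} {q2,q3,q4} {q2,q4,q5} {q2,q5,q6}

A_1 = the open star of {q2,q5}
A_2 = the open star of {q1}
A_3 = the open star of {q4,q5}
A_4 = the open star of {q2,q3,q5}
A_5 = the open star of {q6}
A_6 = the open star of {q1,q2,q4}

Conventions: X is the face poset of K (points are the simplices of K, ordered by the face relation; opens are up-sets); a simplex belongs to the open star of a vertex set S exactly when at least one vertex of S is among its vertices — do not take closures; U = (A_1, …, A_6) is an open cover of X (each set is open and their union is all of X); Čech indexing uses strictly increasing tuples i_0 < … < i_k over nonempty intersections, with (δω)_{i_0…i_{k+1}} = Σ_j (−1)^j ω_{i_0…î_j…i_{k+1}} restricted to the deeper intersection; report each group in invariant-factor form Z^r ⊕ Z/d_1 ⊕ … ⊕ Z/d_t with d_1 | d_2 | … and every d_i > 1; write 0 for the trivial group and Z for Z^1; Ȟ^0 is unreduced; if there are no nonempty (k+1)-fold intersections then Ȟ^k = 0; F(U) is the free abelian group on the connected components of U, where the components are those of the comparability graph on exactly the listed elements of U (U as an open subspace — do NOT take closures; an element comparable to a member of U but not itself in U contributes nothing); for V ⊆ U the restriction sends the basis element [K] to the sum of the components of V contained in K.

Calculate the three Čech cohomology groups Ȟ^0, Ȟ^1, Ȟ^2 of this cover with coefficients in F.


nerve simplices:
  A1={{q2},{q5},{q1,q2},{q2,q3},{q2,q4},{q2,q5},{q2,q6},{q4,q5},{q5,q6},{q2,q3,q4},{q2,q4,q5},{q2,q5,q6}} A2={{q1},{q1,q2},{q1,q3},{q1,q4},{q1,q6},{q1,q3,q6}} A3={{q4},{q5},{q1,q4},{q2,q4},{q2,q5},{q3,q4},{q4,q5},{q5,q6},{q2,q3,q4},{q2,q4,q5},{q2,q5,q6}} A4={{q2},{q3},{q5},{q1,q2},{q1,q3},{q2,q3},{q2,q4},{q2,q5},{q2,q6},{q3,q4},{q3,q6},{q4,q5},{q5,q6},{q1,q3,q6},{q2,q3,q4},{q2,q4,q5},{q2,q5,q6}} A5={{q6},{q1,q6},{q2,q6},{q3,q6},{q5,q6},{q1,q3,q6},{q2,q5,q6}} A6={{q1},{q2},{q4},{q1,q2},{q1,q3},{q1,q4},{q1,q6},{q2,q3},{q2,q4},{q2,q5},{q2,q6},{q3,q4},{q4,q5},{q1,q3,q6},{q2,q3,q4},{q2,q4,q5},{q2,q5,q6}}
  A12={{q1,q2}} A13={{q5},{q2,q4},{q2,q5},{q4,q5},{q5,q6},{q2,q3,q4},{q2,q4,q5},{q2,q5,q6}} A14={{q2},{q5},{q1,q2},{q2,q3},{q2,q4},{q2,q5},{q2,q6},{q4,q5},{q5,q6},{q2,q3,q4},{q2,q4,q5},{q2,q5,q6}} A15={{q2,q6},{q5,q6},{q2,q5,q6}} A16={{q2},{q1,q2},{q2,q3},{q2,q4},{q2,q5},{q2,q6},{q4,q5},{q2,q3,q4},{q2,q4,q5},{q2,q5,q6}} A23={{q1,q4}} A24={{q1,q2},{q1,q3},{q1,q3,q6}} A25={{q1,q6},{q1,q3,q6}} A26={{q1},{q1,q2},{q1,q3},{q1,q4},{q1,q6},{q1,q3,q6}} A34={{q5},{q2,q4},{q2,q5},{q3,q4},{q4,q5},{q5,q6},{q2,q3,q4},{q2,q4,q5},{q2,q5,q6}} A35={{q5,q6},{q2,q5,q6}} A36={{q4},{q1,q4},{q2,q4},{q2,q5},{q3,q4},{q4,q5},{q2,q3,q4},{q2,q4,q5},{q2,q5,q6}} A45={{q2,q6},{q3,q6},{q5,q6},{q1,q3,q6},{q2,q5,q6}} A46={{q2},{q1,q2},{q1,q3},{q2,q3},{q2,q4},{q2,q5},{q2,q6},{q3,q4},{q4,q5},{q1,q3,q6},{q2,q3,q4},{q2,q4,q5},{q2,q5,q6}} A56={{q1,q6},{q2,q6},{q1,q3,q6},{q2,q5,q6}}
  A124={{q1,q2}} A126={{q1,q2}} A134={{q5},{q2,q4},{q2,q5},{q4,q5},{q5,q6},{q2,q3,q4},{q2,q4,q5},{q2,q5,q6}} A135={{q5,q6},{q2,q5,q6}} A136={{q2,q4},{q2,q5},{q4,q5},{q2,q3,q4},{q2,q4,q5},{q2,q5,q6}} A145={{q2,q6},{q5,q6},{q2,q5,q6}} A146={{q2},{q1,q2},{q2,q3},{q2,q4},{q2,q5},{q2,q6},{q4,q5},{q2,q3,q4},{q2,q4,q5},{q2,q5,q6}} A156={{q2,q6},{q2,q5,q6}} A236={{q1,q4}} A245={{q1,q3,q6}} A246={{q1,q2},{q1,q3},{q1,q3,q6}} A256={{q1,q6},{q1,q3,q6}} A345={{q5,q6},{q2,q5,q6}} A346={{q2,q4},{q2,q5},{q3,q4},{q4,q5},{q2,q3,q4},{q2,q4,q5},{q2,q5,q6}} A356={{q2,q5,q6}} A456={{q2,q6},{q1,q3,q6},{q2,q5,q6}}
  A1246={{q1,q2}} A1345={{q5,q6},{q2,q5,q6}} A1346={{q2,q4},{q2,q5},{q4,q5},{q2,q3,q4},{q2,q4,q5},{q2,q5,q6}} A1356={{q2,q5,q6}} A1456={{q2,q6},{q2,q5,q6}} A2456={{q1,q3,q6}} A3456={{q2,q5,q6}}
  A13456={{q2,q5,q6}}
components per intersection:
  A1: {{q2},{q5},{q1,q2},{q2,q3},{q2,q4},{q2,q5},{q2,q6},{q4,q5},{q5,q6},{q2,q3,q4},{q2,q4,q5},{q2,q5,q6}}
  A2: {{q1},{q1,q2},{q1,q3},{q1,q4},{q1,q6},{q1,q3,q6}}
  A3: {{q4},{q5},{q1,q4},{q2,q4},{q2,q5},{q3,q4},{q4,q5},{q5,q6},{q2,q3,q4},{q2,q4,q5},{q2,q5,q6}}
  A4: {{q2},{q3},{q5},{q1,q2},{q1,q3},{q2,q3},{q2,q4},{q2,q5},{q2,q6},{q3,q4},{q3,q6},{q4,q5},{q5,q6},{q1,q3,q6},{q2,q3,q4},{q2,q4,q5},{q2,q5,q6}}
  A5: {{q6},{q1,q6},{q2,q6},{q3,q6},{q5,q6},{q1,q3,q6},{q2,q5,q6}}
  A6: {{q1},{q2},{q4},{q1,q2},{q1,q3},{q1,q4},{q1,q6},{q2,q3},{q2,q4},{q2,q5},{q2,q6},{q3,q4},{q4,q5},{q1,q3,q6},{q2,q3,q4},{q2,q4,q5},{q2,q5,q6}}
  A12: {{q1,q2}}
  A13: {{q5},{q2,q4},{q2,q5},{q4,q5},{q5,q6},{q2,q3,q4},{q2,q4,q5},{q2,q5,q6}}
  A14: {{q2},{q5},{q1,q2},{q2,q3},{q2,q4},{q2,q5},{q2,q6},{q4,q5},{q5,q6},{q2,q3,q4},{q2,q4,q5},{q2,q5,q6}}
  A15: {{q2,q6},{q5,q6},{q2,q5,q6}}
  A16: {{q2},{q1,q2},{q2,q3},{q2,q4},{q2,q5},{q2,q6},{q4,q5},{q2,q3,q4},{q2,q4,q5},{q2,q5,q6}}
  A23: {{q1,q4}}
  A24: {{q1,q2}} {{q1,q3},{q1,q3,q6}}
  A25: {{q1,q6},{q1,q3,q6}}
  A26: {{q1},{q1,q2},{q1,q3},{q1,q4},{q1,q6},{q1,q3,q6}}
  A34: {{q5},{q2,q4},{q2,q5},{q3,q4},{q4,q5},{q5,q6},{q2,q3,q4},{q2,q4,q5},{q2,q5,q6}}
  A35: {{q5,q6},{q2,q5,q6}}
  A36: {{q4},{q1,q4},{q2,q4},{q2,q5},{q3,q4},{q4,q5},{q2,q3,q4},{q2,q4,q5},{q2,q5,q6}}
  A45: {{q2,q6},{q5,q6},{q2,q5,q6}} {{q3,q6},{q1,q3,q6}}
  A46: {{q2},{q1,q2},{q2,q3},{q2,q4},{q2,q5},{q2,q6},{q3,q4},{q4,q5},{q2,q3,q4},{q2,q4,q5},{q2,q5,q6}} {{q1,q3},{q1,q3,q6}}
  A56: {{q1,q6},{q1,q3,q6}} {{q2,q6},{q2,q5,q6}}
  A124: {{q1,q2}}
  A126: {{q1,q2}}
  A134: {{q5},{q2,q4},{q2,q5},{q4,q5},{q5,q6},{q2,q3,q4},{q2,q4,q5},{q2,q5,q6}}
  A135: {{q5,q6},{q2,q5,q6}}
  A136: {{q2,q4},{q2,q5},{q4,q5},{q2,q3,q4},{q2,q4,q5},{q2,q5,q6}}
  A145: {{q2,q6},{q5,q6},{q2,q5,q6}}
  A146: {{q2},{q1,q2},{q2,q3},{q2,q4},{q2,q5},{q2,q6},{q4,q5},{q2,q3,q4},{q2,q4,q5},{q2,q5,q6}}
  A156: {{q2,q6},{q2,q5,q6}}
  A236: {{q1,q4}}
  A245: {{q1,q3,q6}}
  A246: {{q1,q2}} {{q1,q3},{q1,q3,q6}}
  A256: {{q1,q6},{q1,q3,q6}}
  A345: {{q5,q6},{q2,q5,q6}}
  A346: {{q2,q4},{q2,q5},{q3,q4},{q4,q5},{q2,q3,q4},{q2,q4,q5},{q2,q5,q6}}
  A356: {{q2,q5,q6}}
  A456: {{q2,q6},{q2,q5,q6}} {{q1,q3,q6}}
  A1246: {{q1,q2}}
  A1345: {{q5,q6},{q2,q5,q6}}
  A1346: {{q2,q4},{q2,q5},{q4,q5},{q2,q3,q4},{q2,q4,q5},{q2,q5,q6}}
  A1356: {{q2,q5,q6}}
  A1456: {{q2,q6},{q2,q5,q6}}
  A2456: {{q1,q3,q6}}
  A3456: {{q2,q5,q6}}
  A13456: {{q2,q5,q6}}
C dims 6,19,18,7; δ0: rk 5, SNF 1^5; δ1: rk 12, SNF 1^12; δ2: rk 6, SNF 1^6
degree 0: 6−5−0 = 1 → Ȟ^0 ≅ Z
degree 1: 19−12−5 = 2 → Ȟ^1 ≅ Z^2
degree 2: 18−6−12 = 0 → Ȟ^2 ≅ 0

Ȟ^0(U;F) ≅ Z; Ȟ^1(U;F) ≅ Z^2; Ȟ^2(U;F) ≅ 0
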